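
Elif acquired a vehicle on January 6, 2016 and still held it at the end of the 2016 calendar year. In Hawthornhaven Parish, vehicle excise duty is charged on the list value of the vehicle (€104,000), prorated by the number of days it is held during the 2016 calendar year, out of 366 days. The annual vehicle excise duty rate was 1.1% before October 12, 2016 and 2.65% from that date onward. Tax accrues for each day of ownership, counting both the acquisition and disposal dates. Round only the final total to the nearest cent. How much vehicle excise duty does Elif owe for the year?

January 6 – October 11, 2016: 280 days at 1.1% → €104,000 × 1.1% × 280/366 = €875.1913
October 12 – December 31, 2016: 81 days at 2.65% → €104,000 × 2.65% × 81/366 = €609.9344
Total = €1,485.1257

€1,485.13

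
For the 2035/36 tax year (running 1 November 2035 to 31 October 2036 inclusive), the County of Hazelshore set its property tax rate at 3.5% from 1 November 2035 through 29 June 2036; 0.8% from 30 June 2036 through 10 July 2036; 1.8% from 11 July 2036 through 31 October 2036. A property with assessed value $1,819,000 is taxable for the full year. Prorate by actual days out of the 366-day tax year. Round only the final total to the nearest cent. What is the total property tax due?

1 November 2035 – 29 June 2036: 242 days at 3.5% → $1,819,000 × 3.5% × 242/366 = $42,095.4372
30 June – 10 July 2036: 11 days at 0.8% → $1,819,000 × 0.8% × 11/366 = $437.3552
11 July – 31 October 2036: 113 days at 1.8% → $1,819,000 × 1.8% × 113/366 = $10,108.8689
Total = $52,641.6612

$52,641.66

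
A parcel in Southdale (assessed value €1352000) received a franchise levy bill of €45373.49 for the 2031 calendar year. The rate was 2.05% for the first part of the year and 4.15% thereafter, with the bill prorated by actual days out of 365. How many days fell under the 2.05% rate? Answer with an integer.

138 days

Let d = days at the first rate; then 365 − d days at the second rate.
€1352000 × [2.05%·d + 4.15%·(365−d)] / 365 = €45373.49
Solving gives d = 138, so the new rate took effect on 19 May 2031.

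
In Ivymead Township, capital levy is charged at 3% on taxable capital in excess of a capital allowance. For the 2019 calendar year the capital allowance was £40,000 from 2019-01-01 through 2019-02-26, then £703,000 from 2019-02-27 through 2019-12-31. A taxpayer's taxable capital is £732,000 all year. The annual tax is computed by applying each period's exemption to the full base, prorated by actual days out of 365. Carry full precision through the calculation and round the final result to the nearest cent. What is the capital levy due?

£3,976.11

2019-01-01 to 2019-02-26: 57 days, exemption £40,000 → (£732,000 − £40,000) × 3% × 57/365 = £3,241.9726
2019-02-27 to 2019-12-31: 308 days, exemption £703,000 → (£732,000 − £703,000) × 3% × 308/365 = £734.1370
Total = £3,976.1096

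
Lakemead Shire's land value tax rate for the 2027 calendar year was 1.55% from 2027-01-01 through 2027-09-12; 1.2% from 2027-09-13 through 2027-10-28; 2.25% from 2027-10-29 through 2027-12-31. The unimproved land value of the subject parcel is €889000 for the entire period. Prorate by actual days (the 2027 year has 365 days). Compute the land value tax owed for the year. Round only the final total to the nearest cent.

2027-01-01 to 2027-09-12: 255 days at 1.55% → €889000 × 1.55% × 255/365 = €9626.7740
2027-09-13 to 2027-10-28: 46 days at 1.2% → €889000 × 1.2% × 46/365 = €1344.4603
2027-10-29 to 2027-12-31: 64 days at 2.25% → €889000 × 2.25% × 64/365 = €3507.2877
Total = €14478.5219

€14478.52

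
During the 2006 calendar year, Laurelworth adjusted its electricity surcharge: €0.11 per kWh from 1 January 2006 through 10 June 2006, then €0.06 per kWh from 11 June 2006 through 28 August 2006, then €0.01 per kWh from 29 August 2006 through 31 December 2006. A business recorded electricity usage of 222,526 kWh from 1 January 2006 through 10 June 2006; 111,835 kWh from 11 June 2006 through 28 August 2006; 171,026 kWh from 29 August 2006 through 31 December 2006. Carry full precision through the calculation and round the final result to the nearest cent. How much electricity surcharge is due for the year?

1 January – 10 June 2006: 222,526 kWh at €0.11/kWh → €24477.86
11 June – 28 August 2006: 111,835 kWh at €0.06/kWh → €6710.10
29 August – 31 December 2006: 171,026 kWh at €0.01/kWh → €1710.26

€32898.22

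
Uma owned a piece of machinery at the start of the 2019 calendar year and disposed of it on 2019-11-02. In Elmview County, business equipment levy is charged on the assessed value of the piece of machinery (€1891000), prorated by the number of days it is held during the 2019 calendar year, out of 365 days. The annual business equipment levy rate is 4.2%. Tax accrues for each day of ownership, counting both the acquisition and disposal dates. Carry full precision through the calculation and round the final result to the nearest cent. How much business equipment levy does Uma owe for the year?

€66583.92

Days held (2019-01-01 to 2019-11-02): 306 out of 365
Tax = €1891000 × 4.2% × 306/365 = €66583.9233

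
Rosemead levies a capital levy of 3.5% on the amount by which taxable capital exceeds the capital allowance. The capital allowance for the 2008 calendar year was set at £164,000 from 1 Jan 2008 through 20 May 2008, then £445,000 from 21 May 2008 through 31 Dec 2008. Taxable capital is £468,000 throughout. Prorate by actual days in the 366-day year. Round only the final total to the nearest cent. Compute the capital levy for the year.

£4,593.89

1 Jan – 20 May 2008: 141 days, exemption £164,000 → (£468,000 − £164,000) × 3.5% × 141/366 = £4,099.0164
21 May – 31 Dec 2008: 225 days, exemption £445,000 → (£468,000 − £445,000) × 3.5% × 225/366 = £494.8770
Total = £4,593.8934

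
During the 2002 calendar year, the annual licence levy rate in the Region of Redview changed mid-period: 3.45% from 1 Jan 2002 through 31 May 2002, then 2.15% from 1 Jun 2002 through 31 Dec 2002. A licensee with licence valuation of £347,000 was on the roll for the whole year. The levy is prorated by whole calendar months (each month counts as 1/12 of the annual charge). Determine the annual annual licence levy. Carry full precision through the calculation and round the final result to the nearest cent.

£9,340.08

1 Jan – 31 May 2002: 5 months at 3.45% → £347,000 × 3.45% × 5/12 = £4,988.1250
1 Jun – 31 Dec 2002: 7 months at 2.15% → £347,000 × 2.15% × 7/12 = £4,351.9583
Total = £9,340.0833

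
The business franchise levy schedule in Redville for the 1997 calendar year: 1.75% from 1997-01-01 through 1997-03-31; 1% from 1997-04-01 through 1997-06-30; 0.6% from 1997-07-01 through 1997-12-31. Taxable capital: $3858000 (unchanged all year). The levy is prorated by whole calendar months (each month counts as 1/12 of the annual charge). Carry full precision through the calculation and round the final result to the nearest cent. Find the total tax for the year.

$38097.75

1997-01-01 to 1997-03-31: 3 months at 1.75% → $3858000 × 1.75% × 3/12 = $16878.7500
1997-04-01 to 1997-06-30: 3 months at 1% → $3858000 × 1% × 3/12 = $9645.0000
1997-07-01 to 1997-12-31: 6 months at 0.6% → $3858000 × 0.6% × 6/12 = $11574.0000
Total = $38097.7500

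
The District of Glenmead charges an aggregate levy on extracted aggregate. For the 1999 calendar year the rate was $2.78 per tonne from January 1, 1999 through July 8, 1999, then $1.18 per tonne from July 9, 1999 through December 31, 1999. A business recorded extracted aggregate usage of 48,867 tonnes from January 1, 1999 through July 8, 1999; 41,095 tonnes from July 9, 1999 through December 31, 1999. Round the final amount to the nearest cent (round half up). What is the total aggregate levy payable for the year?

January 1 – July 8, 1999: 48,867 tonnes at $2.78/tonne → $135850.26
July 9 – December 31, 1999: 41,095 tonnes at $1.18/tonne → $48492.10

$184342.36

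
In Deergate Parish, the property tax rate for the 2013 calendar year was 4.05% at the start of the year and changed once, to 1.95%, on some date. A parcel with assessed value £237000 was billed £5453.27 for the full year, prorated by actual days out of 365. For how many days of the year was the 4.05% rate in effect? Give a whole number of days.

61 days

Let d = days at the first rate; then 365 − d days at the second rate.
£237000 × [4.05%·d + 1.95%·(365−d)] / 365 = £5453.27
Solving gives d = 61, so the new rate took effect on 3 March 2013.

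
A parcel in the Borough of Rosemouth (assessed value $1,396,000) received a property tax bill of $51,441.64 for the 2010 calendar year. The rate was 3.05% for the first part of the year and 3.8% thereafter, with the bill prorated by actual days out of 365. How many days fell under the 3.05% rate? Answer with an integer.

56 days

Let d = days at the first rate; then 365 − d days at the second rate.
$1,396,000 × [3.05%·d + 3.8%·(365−d)] / 365 = $51,441.64
Solving gives d = 56, so the new rate took effect on February 26, 2010.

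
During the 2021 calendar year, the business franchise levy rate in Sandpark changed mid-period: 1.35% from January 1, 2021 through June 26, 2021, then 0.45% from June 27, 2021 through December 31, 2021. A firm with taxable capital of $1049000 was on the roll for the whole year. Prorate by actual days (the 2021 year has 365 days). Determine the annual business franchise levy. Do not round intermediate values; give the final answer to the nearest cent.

$9298.74

January 1 – June 26, 2021: 177 days at 1.35% → $1049000 × 1.35% × 177/365 = $6867.3575
June 27 – December 31, 2021: 188 days at 0.45% → $1049000 × 0.45% × 188/365 = $2431.3808
Total = $9298.7384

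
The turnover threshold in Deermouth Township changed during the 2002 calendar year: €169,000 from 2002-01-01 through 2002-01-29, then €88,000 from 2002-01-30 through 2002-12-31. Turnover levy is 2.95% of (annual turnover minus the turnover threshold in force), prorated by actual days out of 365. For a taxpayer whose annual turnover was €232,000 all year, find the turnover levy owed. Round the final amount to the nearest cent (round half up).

2002-01-01 to 2002-01-29: 29 days, exemption €169,000 → (€232,000 − €169,000) × 2.95% × 29/365 = €147.6616
2002-01-30 to 2002-12-31: 336 days, exemption €88,000 → (€232,000 − €88,000) × 2.95% × 336/365 = €3,910.4877
Total = €4,058.1493

€4,058.15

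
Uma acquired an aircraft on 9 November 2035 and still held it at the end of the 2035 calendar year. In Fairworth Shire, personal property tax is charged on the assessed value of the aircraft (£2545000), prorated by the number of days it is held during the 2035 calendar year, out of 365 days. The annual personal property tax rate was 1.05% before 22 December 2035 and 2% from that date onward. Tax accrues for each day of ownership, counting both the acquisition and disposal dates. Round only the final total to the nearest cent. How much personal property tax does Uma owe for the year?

£4542.65

9 November – 21 December 2035: 43 days at 1.05% → £2545000 × 1.05% × 43/365 = £3148.1301
22 December – 31 December 2035: 10 days at 2% → £2545000 × 2% × 10/365 = £1394.5205
Total = £4542.6507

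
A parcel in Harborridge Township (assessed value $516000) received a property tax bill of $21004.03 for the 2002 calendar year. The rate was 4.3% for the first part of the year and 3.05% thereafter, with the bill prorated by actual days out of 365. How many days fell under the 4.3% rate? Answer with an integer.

Let d = days at the first rate; then 365 − d days at the second rate.
$516000 × [4.3%·d + 3.05%·(365−d)] / 365 = $21004.03
Solving gives d = 298, so the new rate took effect on October 26, 2002.

298 days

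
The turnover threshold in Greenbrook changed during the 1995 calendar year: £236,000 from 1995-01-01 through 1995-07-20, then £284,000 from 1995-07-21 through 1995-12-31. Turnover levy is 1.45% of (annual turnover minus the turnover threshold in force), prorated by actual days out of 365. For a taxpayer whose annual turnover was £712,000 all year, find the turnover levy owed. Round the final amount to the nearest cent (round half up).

£6,589.28

1995-01-01 to 1995-07-20: 201 days, exemption £236,000 → (£712,000 − £236,000) × 1.45% × 201/365 = £3,800.8274
1995-07-21 to 1995-12-31: 164 days, exemption £284,000 → (£712,000 − £284,000) × 1.45% × 164/365 = £2,788.4493
Total = £6,589.2767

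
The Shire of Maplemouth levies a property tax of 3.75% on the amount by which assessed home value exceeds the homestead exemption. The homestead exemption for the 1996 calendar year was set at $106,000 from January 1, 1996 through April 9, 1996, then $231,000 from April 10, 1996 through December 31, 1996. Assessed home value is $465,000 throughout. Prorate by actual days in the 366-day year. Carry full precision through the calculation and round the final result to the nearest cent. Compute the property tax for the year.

January 1 – April 9, 1996: 100 days, exemption $106,000 → ($465,000 − $106,000) × 3.75% × 100/366 = $3,678.2787
April 10 – December 31, 1996: 266 days, exemption $231,000 → ($465,000 − $231,000) × 3.75% × 266/366 = $6,377.4590
Total = $10,055.7377

$10,055.74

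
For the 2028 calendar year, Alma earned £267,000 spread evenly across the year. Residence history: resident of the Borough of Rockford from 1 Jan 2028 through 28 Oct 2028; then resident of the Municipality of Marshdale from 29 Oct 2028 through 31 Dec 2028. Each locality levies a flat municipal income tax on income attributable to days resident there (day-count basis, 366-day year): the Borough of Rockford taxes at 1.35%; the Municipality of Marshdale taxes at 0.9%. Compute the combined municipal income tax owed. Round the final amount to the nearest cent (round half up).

The Borough of Rockford, 1 Jan – 28 Oct 2028: 302 days → £267,000 × 1.35% × 302/366 = £2,974.2049
The Municipality of Marshdale, 29 Oct – 31 Dec 2028: 64 days → £267,000 × 0.9% × 64/366 = £420.1967
Total = £3,394.4016

£3,394.40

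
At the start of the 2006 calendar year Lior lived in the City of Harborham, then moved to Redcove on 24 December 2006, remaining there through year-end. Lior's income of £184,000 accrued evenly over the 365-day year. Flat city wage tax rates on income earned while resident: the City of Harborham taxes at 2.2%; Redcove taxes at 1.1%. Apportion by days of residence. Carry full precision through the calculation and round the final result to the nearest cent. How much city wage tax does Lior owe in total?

£4,003.64

The City of Harborham, 1 January – 23 December 2006: 357 days → £184,000 × 2.2% × 357/365 = £3,959.2767
Redcove, 24 December – 31 December 2006: 8 days → £184,000 × 1.1% × 8/365 = £44.3616
Total = £4,003.6384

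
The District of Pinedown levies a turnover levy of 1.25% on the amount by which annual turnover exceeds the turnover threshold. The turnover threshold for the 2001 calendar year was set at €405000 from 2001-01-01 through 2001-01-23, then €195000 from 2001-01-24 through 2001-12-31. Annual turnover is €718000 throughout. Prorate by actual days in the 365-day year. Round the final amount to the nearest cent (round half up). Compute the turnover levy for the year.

€6372.09

2001-01-01 to 2001-01-23: 23 days, exemption €405000 → (€718000 − €405000) × 1.25% × 23/365 = €246.5411
2001-01-24 to 2001-12-31: 342 days, exemption €195000 → (€718000 − €195000) × 1.25% × 342/365 = €6125.5479
Total = €6372.0890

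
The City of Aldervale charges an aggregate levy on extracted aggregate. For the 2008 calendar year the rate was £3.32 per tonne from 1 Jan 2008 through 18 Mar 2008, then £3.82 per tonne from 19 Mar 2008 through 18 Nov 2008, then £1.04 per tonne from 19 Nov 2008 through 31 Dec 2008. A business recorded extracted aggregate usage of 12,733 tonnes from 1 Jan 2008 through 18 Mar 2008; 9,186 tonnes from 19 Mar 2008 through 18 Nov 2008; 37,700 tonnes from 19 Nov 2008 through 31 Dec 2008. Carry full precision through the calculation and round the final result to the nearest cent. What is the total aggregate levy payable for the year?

1 Jan – 18 Mar 2008: 12,733 tonnes at £3.32/tonne → £42,273.56
19 Mar – 18 Nov 2008: 9,186 tonnes at £3.82/tonne → £35,090.52
19 Nov – 31 Dec 2008: 37,700 tonnes at £1.04/tonne → £39,208.00

£116,572.08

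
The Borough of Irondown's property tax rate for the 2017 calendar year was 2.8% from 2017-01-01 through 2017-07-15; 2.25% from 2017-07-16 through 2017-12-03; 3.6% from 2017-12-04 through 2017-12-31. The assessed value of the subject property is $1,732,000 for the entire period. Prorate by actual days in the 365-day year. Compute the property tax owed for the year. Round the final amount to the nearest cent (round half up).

$45,879.02

2017-01-01 to 2017-07-15: 196 days at 2.8% → $1,732,000 × 2.8% × 196/365 = $26,041.6877
2017-07-16 to 2017-12-03: 141 days at 2.25% → $1,732,000 × 2.25% × 141/365 = $15,054.1644
2017-12-04 to 2017-12-31: 28 days at 3.6% → $1,732,000 × 3.6% × 28/365 = $4,783.1671
Total = $45,879.0192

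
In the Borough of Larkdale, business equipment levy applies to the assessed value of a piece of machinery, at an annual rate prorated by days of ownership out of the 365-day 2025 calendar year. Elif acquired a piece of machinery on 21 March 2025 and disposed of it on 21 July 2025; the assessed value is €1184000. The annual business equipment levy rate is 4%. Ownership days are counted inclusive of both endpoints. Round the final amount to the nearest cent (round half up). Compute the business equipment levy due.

Days held (21 March – 21 July 2025): 123 out of 365
Tax = €1184000 × 4% × 123/365 = €15959.6712

€15959.67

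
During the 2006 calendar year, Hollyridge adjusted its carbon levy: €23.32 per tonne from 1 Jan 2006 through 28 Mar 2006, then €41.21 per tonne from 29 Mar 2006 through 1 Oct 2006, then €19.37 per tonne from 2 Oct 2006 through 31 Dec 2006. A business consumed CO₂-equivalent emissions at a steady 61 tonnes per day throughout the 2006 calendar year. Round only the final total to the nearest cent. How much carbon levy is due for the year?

€701,364.58

1 Jan – 28 Mar 2006: 87 days × 61 tonnes/day = 5,307 tonnes at €23.32/tonne → €123,759.24
29 Mar – 1 Oct 2006: 187 days × 61 tonnes/day = 11,407 tonnes at €41.21/tonne → €470,082.47
2 Oct – 31 Dec 2006: 91 days × 61 tonnes/day = 5,551 tonnes at €19.37/tonne → €107,522.87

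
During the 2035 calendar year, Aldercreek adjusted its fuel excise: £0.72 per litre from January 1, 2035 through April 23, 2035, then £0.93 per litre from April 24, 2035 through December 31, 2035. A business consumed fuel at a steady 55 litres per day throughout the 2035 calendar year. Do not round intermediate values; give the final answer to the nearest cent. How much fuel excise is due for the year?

£17364.60

January 1 – April 23, 2035: 113 days × 55 litres/day = 6,215 litres at £0.72/litre → £4474.80
April 24 – December 31, 2035: 252 days × 55 litres/day = 13,860 litres at £0.93/litre → £12889.80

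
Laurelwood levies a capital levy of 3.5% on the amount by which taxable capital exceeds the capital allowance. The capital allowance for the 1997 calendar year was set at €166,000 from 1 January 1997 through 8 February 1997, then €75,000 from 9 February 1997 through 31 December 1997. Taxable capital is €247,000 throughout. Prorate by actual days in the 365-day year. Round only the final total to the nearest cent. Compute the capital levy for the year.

€5,679.68

1 January – 8 February 1997: 39 days, exemption €166,000 → (€247,000 − €166,000) × 3.5% × 39/365 = €302.9178
9 February – 31 December 1997: 326 days, exemption €75,000 → (€247,000 − €75,000) × 3.5% × 326/365 = €5,376.7671
Total = €5,679.6849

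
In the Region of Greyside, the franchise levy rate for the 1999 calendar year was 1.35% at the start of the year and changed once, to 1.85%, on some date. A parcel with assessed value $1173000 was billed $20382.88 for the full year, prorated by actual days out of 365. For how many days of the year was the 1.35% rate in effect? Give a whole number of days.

82 days

Let d = days at the first rate; then 365 − d days at the second rate.
$1173000 × [1.35%·d + 1.85%·(365−d)] / 365 = $20382.88
Solving gives d = 82, so the new rate took effect on 24 March 1999.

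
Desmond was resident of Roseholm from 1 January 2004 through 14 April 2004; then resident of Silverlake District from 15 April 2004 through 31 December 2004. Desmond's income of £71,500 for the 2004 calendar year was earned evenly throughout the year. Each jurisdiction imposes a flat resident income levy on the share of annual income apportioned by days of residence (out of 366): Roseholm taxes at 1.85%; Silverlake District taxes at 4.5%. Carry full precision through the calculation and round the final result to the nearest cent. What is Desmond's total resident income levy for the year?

£2,673.92

Roseholm, 1 January – 14 April 2004: 105 days → £71,500 × 1.85% × 105/366 = £379.4775
Silverlake District, 15 April – 31 December 2004: 261 days → £71,500 × 4.5% × 261/366 = £2,294.4467
Total = £2,673.9242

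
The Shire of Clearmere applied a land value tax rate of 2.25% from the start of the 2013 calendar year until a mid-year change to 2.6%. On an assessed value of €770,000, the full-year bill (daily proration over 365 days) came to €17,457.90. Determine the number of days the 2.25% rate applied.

Let d = days at the first rate; then 365 − d days at the second rate.
€770,000 × [2.25%·d + 2.6%·(365−d)] / 365 = €17,457.90
Solving gives d = 347, so the new rate took effect on December 14, 2013.

347 days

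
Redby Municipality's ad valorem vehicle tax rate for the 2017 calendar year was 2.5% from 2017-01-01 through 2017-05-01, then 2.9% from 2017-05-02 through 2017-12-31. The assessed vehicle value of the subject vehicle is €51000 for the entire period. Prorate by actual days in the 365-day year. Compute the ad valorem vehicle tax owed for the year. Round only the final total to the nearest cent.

2017-01-01 to 2017-05-01: 121 days at 2.5% → €51000 × 2.5% × 121/365 = €422.6712
2017-05-02 to 2017-12-31: 244 days at 2.9% → €51000 × 2.9% × 244/365 = €988.7014
Total = €1411.3726

€1411.37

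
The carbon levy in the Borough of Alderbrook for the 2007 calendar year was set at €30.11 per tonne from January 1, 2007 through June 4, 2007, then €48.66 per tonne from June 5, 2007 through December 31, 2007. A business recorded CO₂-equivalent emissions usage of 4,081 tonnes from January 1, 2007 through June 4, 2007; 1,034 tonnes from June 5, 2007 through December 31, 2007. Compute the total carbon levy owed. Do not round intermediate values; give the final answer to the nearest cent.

€173,193.35

January 1 – June 4, 2007: 4,081 tonnes at €30.11/tonne → €122,878.91
June 5 – December 31, 2007: 1,034 tonnes at €48.66/tonne → €50,314.44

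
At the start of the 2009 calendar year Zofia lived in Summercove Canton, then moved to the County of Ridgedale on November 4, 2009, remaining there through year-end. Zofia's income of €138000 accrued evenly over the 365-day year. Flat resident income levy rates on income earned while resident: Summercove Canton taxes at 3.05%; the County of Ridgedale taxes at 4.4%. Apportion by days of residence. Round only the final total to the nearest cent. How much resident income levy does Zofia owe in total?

Summercove Canton, January 1 – November 3, 2009: 307 days → €138000 × 3.05% × 307/365 = €3540.1726
The County of Ridgedale, November 4 – December 31, 2009: 58 days → €138000 × 4.4% × 58/365 = €964.8658
Total = €4505.0384

€4505.04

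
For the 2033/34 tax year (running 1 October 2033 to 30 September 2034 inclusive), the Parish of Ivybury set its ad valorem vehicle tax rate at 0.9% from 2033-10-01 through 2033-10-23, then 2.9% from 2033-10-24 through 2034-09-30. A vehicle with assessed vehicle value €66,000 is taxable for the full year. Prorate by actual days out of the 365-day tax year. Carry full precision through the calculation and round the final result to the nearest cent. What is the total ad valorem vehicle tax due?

€1,830.82

2033-10-01 to 2033-10-23: 23 days at 0.9% → €66,000 × 0.9% × 23/365 = €37.4301
2033-10-24 to 2034-09-30: 342 days at 2.9% → €66,000 × 2.9% × 342/365 = €1,793.3918
Total = €1,830.8219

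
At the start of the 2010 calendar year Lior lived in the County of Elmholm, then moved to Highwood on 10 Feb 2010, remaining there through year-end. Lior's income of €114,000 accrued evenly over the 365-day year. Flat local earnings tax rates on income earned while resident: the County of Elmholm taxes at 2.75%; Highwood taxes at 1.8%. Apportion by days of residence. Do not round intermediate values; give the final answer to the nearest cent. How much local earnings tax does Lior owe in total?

The County of Elmholm, 1 Jan – 9 Feb 2010: 40 days → €114,000 × 2.75% × 40/365 = €343.5616
Highwood, 10 Feb – 31 Dec 2010: 325 days → €114,000 × 1.8% × 325/365 = €1,827.1233
Total = €2,170.6849

€2,170.68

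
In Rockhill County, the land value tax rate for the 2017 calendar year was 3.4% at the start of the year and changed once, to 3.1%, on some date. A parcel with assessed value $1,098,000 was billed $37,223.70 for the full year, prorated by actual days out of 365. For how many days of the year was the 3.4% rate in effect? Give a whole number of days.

Let d = days at the first rate; then 365 − d days at the second rate.
$1,098,000 × [3.4%·d + 3.1%·(365−d)] / 365 = $37,223.70
Solving gives d = 353, so the new rate took effect on 20 December 2017.

353 days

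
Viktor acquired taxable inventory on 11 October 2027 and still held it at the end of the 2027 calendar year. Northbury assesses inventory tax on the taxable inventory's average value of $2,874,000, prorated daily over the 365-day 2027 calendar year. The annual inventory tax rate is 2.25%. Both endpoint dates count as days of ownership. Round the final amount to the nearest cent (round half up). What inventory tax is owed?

$14,527.48

Days held (11 October – 31 December 2027): 82 out of 365
Tax = $2,874,000 × 2.25% × 82/365 = $14,527.4795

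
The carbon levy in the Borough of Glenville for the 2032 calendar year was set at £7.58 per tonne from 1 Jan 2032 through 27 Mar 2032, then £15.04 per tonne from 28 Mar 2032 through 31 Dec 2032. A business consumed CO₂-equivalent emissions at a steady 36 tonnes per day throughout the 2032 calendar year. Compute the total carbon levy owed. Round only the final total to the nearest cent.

£174802.32

1 Jan – 27 Mar 2032: 87 days × 36 tonnes/day = 3,132 tonnes at £7.58/tonne → £23740.56
28 Mar – 31 Dec 2032: 279 days × 36 tonnes/day = 10,044 tonnes at £15.04/tonne → £151061.76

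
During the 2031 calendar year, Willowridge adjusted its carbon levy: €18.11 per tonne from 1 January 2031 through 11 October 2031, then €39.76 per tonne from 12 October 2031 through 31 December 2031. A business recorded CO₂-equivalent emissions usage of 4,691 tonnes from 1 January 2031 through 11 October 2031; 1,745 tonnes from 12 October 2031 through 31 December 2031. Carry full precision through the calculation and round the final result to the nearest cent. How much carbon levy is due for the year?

1 January – 11 October 2031: 4,691 tonnes at €18.11/tonne → €84,954.01
12 October – 31 December 2031: 1,745 tonnes at €39.76/tonne → €69,381.20

€154,335.21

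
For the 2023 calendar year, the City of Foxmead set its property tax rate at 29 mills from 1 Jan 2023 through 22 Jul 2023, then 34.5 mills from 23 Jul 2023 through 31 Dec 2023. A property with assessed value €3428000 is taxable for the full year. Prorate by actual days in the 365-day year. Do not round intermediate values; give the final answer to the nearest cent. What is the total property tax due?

1 Jan – 22 Jul 2023: 203 days at 29 mills → €3428000 × 2.9% × 203/365 = €55289.4137
23 Jul – 31 Dec 2023: 162 days at 34.5 mills → €3428000 × 3.45% × 162/365 = €52490.6630
Total = €107780.0767

€107780.08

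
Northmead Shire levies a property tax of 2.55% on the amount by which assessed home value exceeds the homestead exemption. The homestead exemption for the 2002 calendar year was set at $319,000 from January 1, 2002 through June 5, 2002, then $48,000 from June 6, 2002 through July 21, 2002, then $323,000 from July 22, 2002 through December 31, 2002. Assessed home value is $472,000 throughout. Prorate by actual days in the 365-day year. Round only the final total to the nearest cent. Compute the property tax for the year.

January 1 – June 5, 2002: 156 days, exemption $319,000 → ($472,000 − $319,000) × 2.55% × 156/365 = $1,667.4904
June 6 – July 21, 2002: 46 days, exemption $48,000 → ($472,000 − $48,000) × 2.55% × 46/365 = $1,362.6082
July 22 – December 31, 2002: 163 days, exemption $323,000 → ($472,000 − $323,000) × 2.55% × 163/365 = $1,696.7630
Total = $4,726.8616

$4,726.86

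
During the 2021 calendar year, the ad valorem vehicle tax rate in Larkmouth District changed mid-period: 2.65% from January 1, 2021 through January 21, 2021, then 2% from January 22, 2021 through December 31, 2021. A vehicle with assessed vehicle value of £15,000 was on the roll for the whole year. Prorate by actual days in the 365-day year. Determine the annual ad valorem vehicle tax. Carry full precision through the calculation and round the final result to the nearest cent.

January 1 – January 21, 2021: 21 days at 2.65% → £15,000 × 2.65% × 21/365 = £22.8699
January 22 – December 31, 2021: 344 days at 2% → £15,000 × 2% × 344/365 = £282.7397
Total = £305.6096

£305.61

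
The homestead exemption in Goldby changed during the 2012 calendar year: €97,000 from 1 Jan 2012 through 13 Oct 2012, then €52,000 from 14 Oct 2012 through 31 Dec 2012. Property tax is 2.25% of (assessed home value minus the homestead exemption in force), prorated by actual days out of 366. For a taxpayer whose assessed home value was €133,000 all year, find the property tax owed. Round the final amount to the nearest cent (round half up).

1 Jan – 13 Oct 2012: 287 days, exemption €97,000 → (€133,000 − €97,000) × 2.25% × 287/366 = €635.1639
14 Oct – 31 Dec 2012: 79 days, exemption €52,000 → (€133,000 − €52,000) × 2.25% × 79/366 = €393.3811
Total = €1,028.5451

€1,028.55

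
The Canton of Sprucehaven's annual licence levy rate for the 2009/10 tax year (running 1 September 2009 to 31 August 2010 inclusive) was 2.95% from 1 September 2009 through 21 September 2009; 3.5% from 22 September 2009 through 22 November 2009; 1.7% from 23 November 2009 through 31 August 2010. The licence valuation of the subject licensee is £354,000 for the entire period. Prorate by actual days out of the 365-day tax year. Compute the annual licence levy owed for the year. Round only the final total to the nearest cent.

1 September – 21 September 2009: 21 days at 2.95% → £354,000 × 2.95% × 21/365 = £600.8301
22 September – 22 November 2009: 62 days at 3.5% → £354,000 × 3.5% × 62/365 = £2,104.6027
23 November 2009 – 31 August 2010: 282 days at 1.7% → £354,000 × 1.7% × 282/365 = £4,649.5233
Total = £7,354.9562

£7,354.96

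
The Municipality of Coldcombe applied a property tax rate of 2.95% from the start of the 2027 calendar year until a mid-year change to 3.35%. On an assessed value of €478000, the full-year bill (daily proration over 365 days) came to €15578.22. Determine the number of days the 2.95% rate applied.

Let d = days at the first rate; then 365 − d days at the second rate.
€478000 × [2.95%·d + 3.35%·(365−d)] / 365 = €15578.22
Solving gives d = 83, so the new rate took effect on 25 Mar 2027.

83 days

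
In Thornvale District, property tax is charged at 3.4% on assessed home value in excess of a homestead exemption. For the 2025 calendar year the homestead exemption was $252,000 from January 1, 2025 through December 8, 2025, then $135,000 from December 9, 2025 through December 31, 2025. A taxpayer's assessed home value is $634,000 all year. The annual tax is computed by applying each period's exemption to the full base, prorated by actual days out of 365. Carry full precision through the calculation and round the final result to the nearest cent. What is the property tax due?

$13,238.67

January 1 – December 8, 2025: 342 days, exemption $252,000 → ($634,000 − $252,000) × 3.4% × 342/365 = $12,169.5781
December 9 – December 31, 2025: 23 days, exemption $135,000 → ($634,000 − $135,000) × 3.4% × 23/365 = $1,069.0904
Total = $13,238.6685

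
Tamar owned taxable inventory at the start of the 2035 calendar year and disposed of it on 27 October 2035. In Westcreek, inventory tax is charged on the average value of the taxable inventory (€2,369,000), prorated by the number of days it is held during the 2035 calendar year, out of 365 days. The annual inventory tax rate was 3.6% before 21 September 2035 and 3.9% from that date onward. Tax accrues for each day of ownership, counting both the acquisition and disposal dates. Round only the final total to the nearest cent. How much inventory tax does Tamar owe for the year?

€70,816.87

1 January – 20 September 2035: 263 days at 3.6% → €2,369,000 × 3.6% × 263/365 = €61,451.2110
21 September – 27 October 2035: 37 days at 3.9% → €2,369,000 × 3.9% × 37/365 = €9,365.6630
Total = €70,816.8740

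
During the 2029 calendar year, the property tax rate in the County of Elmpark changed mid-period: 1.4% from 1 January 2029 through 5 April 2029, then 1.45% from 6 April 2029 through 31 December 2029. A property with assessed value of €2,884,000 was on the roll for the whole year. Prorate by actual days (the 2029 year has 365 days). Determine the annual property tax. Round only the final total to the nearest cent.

€41,442.68

1 January – 5 April 2029: 95 days at 1.4% → €2,884,000 × 1.4% × 95/365 = €10,508.8219
6 April – 31 December 2029: 270 days at 1.45% → €2,884,000 × 1.45% × 270/365 = €30,933.8630
Total = €41,442.6849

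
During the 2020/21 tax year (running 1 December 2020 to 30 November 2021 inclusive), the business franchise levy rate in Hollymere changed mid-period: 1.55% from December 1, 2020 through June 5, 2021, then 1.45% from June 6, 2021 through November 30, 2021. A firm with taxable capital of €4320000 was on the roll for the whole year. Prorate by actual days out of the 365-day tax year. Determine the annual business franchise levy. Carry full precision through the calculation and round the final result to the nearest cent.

€64853.26

December 1, 2020 – June 5, 2021: 187 days at 1.55% → €4320000 × 1.55% × 187/365 = €34305.5342
June 6 – November 30, 2021: 178 days at 1.45% → €4320000 × 1.45% × 178/365 = €30547.7260
Total = €64853.2603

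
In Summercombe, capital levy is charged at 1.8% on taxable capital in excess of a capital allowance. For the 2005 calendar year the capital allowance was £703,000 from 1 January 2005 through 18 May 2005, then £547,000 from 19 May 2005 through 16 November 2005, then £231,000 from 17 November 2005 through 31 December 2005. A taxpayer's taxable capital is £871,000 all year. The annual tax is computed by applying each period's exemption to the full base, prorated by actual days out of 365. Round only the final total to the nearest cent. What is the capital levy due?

£5,471.61

1 January – 18 May 2005: 138 days, exemption £703,000 → (£871,000 − £703,000) × 1.8% × 138/365 = £1,143.3205
19 May – 16 November 2005: 182 days, exemption £547,000 → (£871,000 − £547,000) × 1.8% × 182/365 = £2,908.0110
17 November – 31 December 2005: 45 days, exemption £231,000 → (£871,000 − £231,000) × 1.8% × 45/365 = £1,420.2740
Total = £5,471.6055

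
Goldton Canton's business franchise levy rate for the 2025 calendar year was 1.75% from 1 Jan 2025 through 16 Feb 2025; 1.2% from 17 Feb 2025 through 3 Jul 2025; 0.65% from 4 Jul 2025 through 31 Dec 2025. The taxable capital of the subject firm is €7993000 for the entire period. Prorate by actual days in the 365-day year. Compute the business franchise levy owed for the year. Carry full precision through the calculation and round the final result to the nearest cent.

€79776.71

1 Jan – 16 Feb 2025: 47 days at 1.75% → €7993000 × 1.75% × 47/365 = €18011.6233
17 Feb – 3 Jul 2025: 137 days at 1.2% → €7993000 × 1.2% × 137/365 = €36001.3479
4 Jul – 31 Dec 2025: 181 days at 0.65% → €7993000 × 0.65% × 181/365 = €25763.7384
Total = €79776.7096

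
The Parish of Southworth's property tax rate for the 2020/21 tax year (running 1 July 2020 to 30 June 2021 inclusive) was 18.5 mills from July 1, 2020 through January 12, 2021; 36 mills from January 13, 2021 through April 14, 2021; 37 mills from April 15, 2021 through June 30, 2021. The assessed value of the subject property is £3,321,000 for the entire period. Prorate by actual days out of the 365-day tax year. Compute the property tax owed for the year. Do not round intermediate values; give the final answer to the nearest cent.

July 1, 2020 – January 12, 2021: 196 days at 18.5 mills → £3,321,000 × 1.85% × 196/365 = £32,991.6329
January 13 – April 14, 2021: 92 days at 36 mills → £3,321,000 × 3.6% × 92/365 = £30,134.6630
April 15 – June 30, 2021: 77 days at 37 mills → £3,321,000 × 3.7% × 77/365 = £25,921.9973
Total = £89,048.2932

£89,048.29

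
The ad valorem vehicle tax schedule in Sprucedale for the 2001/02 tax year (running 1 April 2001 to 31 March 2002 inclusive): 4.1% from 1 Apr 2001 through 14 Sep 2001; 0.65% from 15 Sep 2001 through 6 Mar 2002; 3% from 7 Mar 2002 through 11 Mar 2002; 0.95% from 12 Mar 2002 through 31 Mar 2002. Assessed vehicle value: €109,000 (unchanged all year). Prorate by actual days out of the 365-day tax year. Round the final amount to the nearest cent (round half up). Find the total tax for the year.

€2,482.06

1 Apr – 14 Sep 2001: 167 days at 4.1% → €109,000 × 4.1% × 167/365 = €2,044.7205
15 Sep 2001 – 6 Mar 2002: 173 days at 0.65% → €109,000 × 0.65% × 173/365 = €335.8096
7 Mar – 11 Mar 2002: 5 days at 3% → €109,000 × 3% × 5/365 = €44.7945
12 Mar – 31 Mar 2002: 20 days at 0.95% → €109,000 × 0.95% × 20/365 = €56.7397
Total = €2,482.0644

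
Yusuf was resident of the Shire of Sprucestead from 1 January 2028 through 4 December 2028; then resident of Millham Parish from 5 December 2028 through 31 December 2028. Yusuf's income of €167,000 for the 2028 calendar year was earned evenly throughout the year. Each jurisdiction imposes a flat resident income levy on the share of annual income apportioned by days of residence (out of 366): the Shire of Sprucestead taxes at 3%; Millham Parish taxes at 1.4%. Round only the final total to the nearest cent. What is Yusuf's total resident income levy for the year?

€4,812.89

The Shire of Sprucestead, 1 January – 4 December 2028: 339 days → €167,000 × 3% × 339/366 = €4,640.4098
Millham Parish, 5 December – 31 December 2028: 27 days → €167,000 × 1.4% × 27/366 = €172.4754
Total = €4,812.8852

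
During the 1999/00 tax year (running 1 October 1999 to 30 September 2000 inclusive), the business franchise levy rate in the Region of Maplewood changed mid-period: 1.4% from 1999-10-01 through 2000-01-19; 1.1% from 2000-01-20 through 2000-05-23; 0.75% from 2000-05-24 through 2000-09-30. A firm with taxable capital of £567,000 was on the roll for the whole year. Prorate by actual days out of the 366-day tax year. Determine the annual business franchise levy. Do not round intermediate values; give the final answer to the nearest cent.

£6,048.00

1999-10-01 to 2000-01-19: 111 days at 1.4% → £567,000 × 1.4% × 111/366 = £2,407.4262
2000-01-20 to 2000-05-23: 125 days at 1.1% → £567,000 × 1.1% × 125/366 = £2,130.1230
2000-05-24 to 2000-09-30: 130 days at 0.75% → £567,000 × 0.75% × 130/366 = £1,510.4508
Total = £6,048.0000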